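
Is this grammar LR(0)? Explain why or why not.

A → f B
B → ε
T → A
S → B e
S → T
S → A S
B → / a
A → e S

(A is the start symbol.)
No. Shift-reduce conflict between [B → .] and [A → . e S]

A grammar is LR(0) if no state in the canonical LR(0) collection has:
  - both a shift item (dot before a terminal) and a complete item (shift-reduce conflict), or
  - two or more complete items (reduce-reduce conflict; the accept item [A' → A .] counts as a complete item here).

Augment with A' → A and build the canonical LR(0) collection (I0 = CLOSURE({[A' → . A]}), then GOTO on every symbol after a dot until no new states appear). It has 13 states:
  I0: { [A → . e S], [A → . f B], [A' → . A] }  — shift
  I1: { [A' → A .] }  — accept
  I2: { [A → . e S], [A → . f B], [A → e . S], [B → . / a], [B → .], [S → . A S], [S → . B e], [S → . T], [T → . A] }  — shift, reduce
  I3: { [A → f . B], [B → . / a], [B → .] }  — shift, reduce
  I4: { [B → / . a] }  — shift
  I5: { [A → f B .] }  — reduce
  I6: { [B → / a .] }  — reduce
  I7: { [A → . e S], [A → . f B], [B → . / a], [B → .], [S → . A S], [S → . B e], [S → . T], [S → A . S], [T → . A], [T → A .] }  — shift, 2 reduces
  I8: { [S → B . e] }  — shift
  I9: { [A → e S .] }  — reduce
  I10: { [S → T .] }  — reduce
  I11: { [S → B e .] }  — reduce
  I12: { [S → A S .] }  — reduce

Conflict in state I2:
  Shift-reduce conflict between [B → .] and [A → . e S]
So the grammar is NOT LR(0).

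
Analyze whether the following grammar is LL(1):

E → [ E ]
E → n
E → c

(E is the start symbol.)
For E:
  PREDICT(E → '[' E ']') = { '[' }
  PREDICT(E → n) = { 'n' }
  PREDICT(E → c) = { 'c' }

All predict sets are disjoint. The grammar IS LL(1).

Answer: Yes, the grammar is LL(1).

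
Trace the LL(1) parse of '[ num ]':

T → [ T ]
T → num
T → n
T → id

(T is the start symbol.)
LL(1) parsing maintains a stack (initially the start symbol over $) and the input. At each step: if the stack top is a terminal, match it against the current input token; if it is a non-terminal N, replace it with the RHS of M[N, lookahead] (the unique production whose predict set contains the lookahead).

Stack is shown with the top on the left.

Stack    Input      Action
--------------------------
T $      [ num ] $  output T → [ T ]
[ T ] $  [ num ] $  match '['
T ] $    num ] $    output T → num
num ] $  num ] $    match 'num'
] $      ] $        match ']'
$        $          accept

The string is accepted.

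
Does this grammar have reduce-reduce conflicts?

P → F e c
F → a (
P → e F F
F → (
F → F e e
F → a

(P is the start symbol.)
A reduce-reduce conflict occurs when an LR(0) state has two complete items [A → α .] and [B → β .] — both call for a reduction, and with no lookahead the parser cannot choose between them.

Augment with P' → P and build the canonical LR(0) collection (I0 = CLOSURE({[P' → . P]}), then GOTO on every symbol after a dot until no new states appear). It has 13 states:
  I0: { [F → . (], [F → . F e e], [F → . a (], [F → . a], [P → . F e c], [P → . e F F], [P' → . P] }  — shift
  I1: { [F → ( .] }  — reduce
  I2: { [F → F . e e], [P → F . e c] }  — shift
  I3: { [P' → P .] }  — accept
  I4: { [F → a . (], [F → a .] }  — shift, reduce
  I5: { [F → . (], [F → . F e e], [F → . a (], [F → . a], [P → e . F F] }  — shift
  I6: { [F → . (], [F → . F e e], [F → . a (], [F → . a], [F → F . e e], [P → e F . F] }  — shift
  I7: { [F → F . e e], [P → e F F .] }  — shift, reduce
  I8: { [F → F e . e] }  — shift
  I9: { [F → F e e .] }  — reduce
  I10: { [F → a ( .] }  — reduce
  I11: { [F → F e . e], [P → F e . c] }  — shift
  I12: { [P → F e c .] }  — reduce

No state contains more than one complete item.

Answer: No reduce-reduce conflicts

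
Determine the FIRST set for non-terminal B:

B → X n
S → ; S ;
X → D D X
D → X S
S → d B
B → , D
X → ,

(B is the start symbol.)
To compute FIRST(B), examine every production with B on the left-hand side, reading each right-hand side left to right until a non-nullable symbol is reached.

FIRST sets of the other non-terminals involved (by the same procedure, iterated to a fixed point):
  FIRST(X) = { ',' }

From B → X n:
  - X is a non-terminal: add FIRST(X) \ {ε} = { ',' }
    X is not nullable, so stop
From B → , D:
  - ',' is a terminal: add ',' and stop

Collecting: FIRST(B) = { ',' }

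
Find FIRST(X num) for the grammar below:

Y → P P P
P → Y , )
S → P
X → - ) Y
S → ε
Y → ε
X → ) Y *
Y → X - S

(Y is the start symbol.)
FIRST sets of the non-terminals involved (from the grammar, by fixed-point iteration):
  FIRST(X) = { ')', '-' }

To compute FIRST(X num), process the symbols left to right:
Symbol X is a non-terminal. Add FIRST(X) \ {ε} = { ')', '-' }
X is not nullable (ε ∉ FIRST(X)), so stop here.
FIRST(X num) = { ')', '-' }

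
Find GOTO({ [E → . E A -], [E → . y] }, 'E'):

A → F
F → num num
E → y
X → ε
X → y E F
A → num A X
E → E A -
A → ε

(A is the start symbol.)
GOTO(I, 'E') = CLOSURE({ [A → αX.β] : [A → α.Xβ] ∈ I, X = 'E' })

Items with dot before 'E', with the dot advanced:
  [E → . E A -] → [E → E . A -]
Closure of the advanced items:
  [E → E . A -] has the dot before A: add [A → . F], [A → . num A X], [A → .]
  [A → . F] has the dot before F: add [F → . num num]

GOTO = { [A → . F], [A → . num A X], [A → .], [E → E . A -], [F → . num num] }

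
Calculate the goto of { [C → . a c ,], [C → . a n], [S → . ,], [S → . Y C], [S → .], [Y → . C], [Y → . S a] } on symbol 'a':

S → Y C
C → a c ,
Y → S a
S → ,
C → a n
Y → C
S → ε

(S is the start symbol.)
{ [C → a . c ,], [C → a . n] }

GOTO(I, 'a') = CLOSURE({ [A → αX.β] : [A → α.Xβ] ∈ I, X = 'a' })

Items with dot before 'a', with the dot advanced:
  [C → . a c ,] → [C → a . c ,]
  [C → . a n] → [C → a . n]
Closure adds nothing (no advanced item has the dot before a non-terminal).

GOTO = { [C → a . c ,], [C → a . n] }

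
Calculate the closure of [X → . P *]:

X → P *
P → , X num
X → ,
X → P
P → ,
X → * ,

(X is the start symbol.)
Start with: [X → . P *]
  [X → . P *] has the dot before P: add [P → . , X num], [P → . ,]
No further items can be added.

CLOSURE = { [P → . , X num], [P → . ,], [X → . P *] }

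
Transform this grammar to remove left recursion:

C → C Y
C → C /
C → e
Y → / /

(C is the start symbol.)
C is directly left-recursive. The standard transformation for
  A → A α₁ | ... | A α_m | β₁ | ... | β_n
is
  A  → β₁ A' | ... | β_n A'
  A' → α₁ A' | ... | α_m A' | ε

C → e becomes C → e C'
C → C Y becomes C' → Y C'
C → C / becomes C' → / C'
Add C' → ε

Productions for other non-terminals are unchanged:
  Y → / /

Resulting grammar:
C → e C'
C' → Y C'
C' → / C'
C' → ε
Y → / /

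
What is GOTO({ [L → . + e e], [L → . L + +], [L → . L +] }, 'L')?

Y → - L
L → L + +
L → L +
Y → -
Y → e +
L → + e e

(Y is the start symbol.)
GOTO(I, 'L') = CLOSURE({ [A → αX.β] : [A → α.Xβ] ∈ I, X = 'L' })

Items with dot before 'L', with the dot advanced:
  [L → . L +] → [L → L . +]
  [L → . L + +] → [L → L . + +]
Closure adds nothing (no advanced item has the dot before a non-terminal).

GOTO = { [L → L . + +], [L → L . +] }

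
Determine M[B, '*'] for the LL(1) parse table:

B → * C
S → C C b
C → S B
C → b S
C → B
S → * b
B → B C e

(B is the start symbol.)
To find M[B, '*'], we find productions for B where '*' is in the predict set (PREDICT(N → α) = (FIRST(α) \ {ε}) ∪ (FOLLOW(N) if α ⇒* ε)).

Relevant sets:
  FIRST(B) = { '*' }

B → * C: PREDICT = { '*' }
  '*' is in predict set, so this production goes in M[B, '*']
B → B C e: PREDICT = { '*' }
  '*' is in predict set, so this production goes in M[B, '*']

M[B, '*'] = B → * C, B → B C e  (a multiply-defined cell — the grammar is not LL(1))

Answer: B → * C, B → B C e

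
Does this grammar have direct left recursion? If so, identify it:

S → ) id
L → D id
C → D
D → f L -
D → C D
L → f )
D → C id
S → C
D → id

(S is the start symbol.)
S → ) id: starts with ')'
L → D id: starts with D
C → D: starts with D
D → f L -: starts with f
D → C D: starts with C
L → f ): starts with f
D → C id: starts with C
S → C: starts with C
D → id: starts with id

No direct left recursion found.

Answer: No direct left recursion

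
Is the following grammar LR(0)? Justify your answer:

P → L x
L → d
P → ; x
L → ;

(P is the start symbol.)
No. Shift-reduce conflict between [L → ; .] and [P → ; . x]

Augment with P' → P and build the canonical LR(0) collection (I0 = CLOSURE({[P' → . P]}), then GOTO on every symbol after a dot until no new states appear). It has 7 states:
  I0: { [L → . ;], [L → . d], [P → . ; x], [P → . L x], [P' → . P] }  — shift
  I1: { [L → ; .], [P → ; . x] }  — shift, reduce
  I2: { [P → L . x] }  — shift
  I3: { [P' → P .] }  — accept
  I4: { [L → d .] }  — reduce
  I5: { [P → L x .] }  — reduce
  I6: { [P → ; x .] }  — reduce

Conflict in state I1:
  Shift-reduce conflict between [L → ; .] and [P → ; . x]
So the grammar is NOT LR(0).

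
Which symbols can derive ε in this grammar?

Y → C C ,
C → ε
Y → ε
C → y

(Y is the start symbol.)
{ 'C', 'Y' }

A non-terminal is nullable if it can derive ε (the empty string): either it has an ε-production, or it has a production whose right-hand side consists entirely of nullable non-terminals.

ε-productions: C → ε, Y → ε
So C, Y are immediately nullable.
Every non-terminal is now nullable.
Nullable = { 'C', 'Y' }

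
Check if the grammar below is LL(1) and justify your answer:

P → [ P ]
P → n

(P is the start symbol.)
A grammar is LL(1) if for each non-terminal N with multiple productions, the predict sets of those productions are pairwise disjoint, where PREDICT(N → α) = (FIRST(α) \ {ε}) ∪ (FOLLOW(N) if α ⇒* ε).

For P:
  PREDICT(P → '[' P ']') = { '[' }
  PREDICT(P → n) = { 'n' }

All predict sets are disjoint. The grammar IS LL(1).

Answer: Yes, the grammar is LL(1).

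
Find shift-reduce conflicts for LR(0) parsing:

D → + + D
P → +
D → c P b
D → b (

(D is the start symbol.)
Augment with D' → D and build the canonical LR(0) collection (I0 = CLOSURE({[D' → . D]}), then GOTO on every symbol after a dot until no new states appear). It has 11 states:
  I0: { [D → . + + D], [D → . b (], [D → . c P b], [D' → . D] }  — shift
  I1: { [D → + . + D] }  — shift
  I2: { [D' → D .] }  — accept
  I3: { [D → b . (] }  — shift
  I4: { [D → c . P b], [P → . +] }  — shift
  I5: { [P → + .] }  — reduce
  I6: { [D → c P . b] }  — shift
  I7: { [D → c P b .] }  — reduce
  I8: { [D → b ( .] }  — reduce
  I9: { [D → + + . D], [D → . + + D], [D → . b (], [D → . c P b] }  — shift
  I10: { [D → + + D .] }  — reduce

No state contains both a complete item and a shift item.

Answer: No shift-reduce conflicts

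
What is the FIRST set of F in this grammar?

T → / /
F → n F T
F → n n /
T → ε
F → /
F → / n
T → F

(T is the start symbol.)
{ '/', 'n' }

To compute FIRST(F), examine every production with F on the left-hand side, reading each right-hand side left to right until a non-nullable symbol is reached.

From F → n F T:
  - n is a terminal: add 'n' and stop
From F → n n /:
  - n is a terminal: add 'n' and stop
From F → /:
  - '/' is a terminal: add '/' and stop
From F → / n:
  - '/' is a terminal: add '/' and stop

Collecting: FIRST(F) = { '/', 'n' }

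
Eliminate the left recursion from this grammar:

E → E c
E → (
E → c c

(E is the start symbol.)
E is directly left-recursive. The standard transformation for
  A → A α₁ | ... | A α_m | β₁ | ... | β_n
is
  A  → β₁ A' | ... | β_n A'
  A' → α₁ A' | ... | α_m A' | ε

E → ( becomes E → ( E'
E → c c becomes E → c c E'
E → E c becomes E' → c E'
Add E' → ε

Resulting grammar:
E → ( E'
E → c c E'
E' → c E'
E' → ε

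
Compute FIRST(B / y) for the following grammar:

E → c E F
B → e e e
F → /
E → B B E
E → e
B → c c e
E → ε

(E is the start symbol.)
FIRST sets of the non-terminals involved (from the grammar, by fixed-point iteration):
  FIRST(B) = { 'c', 'e' }

To compute FIRST(B / y), process the symbols left to right:
Symbol B is a non-terminal. Add FIRST(B) \ {ε} = { 'c', 'e' }
B is not nullable (ε ∉ FIRST(B)), so stop here.
FIRST(B / y) = { 'c', 'e' }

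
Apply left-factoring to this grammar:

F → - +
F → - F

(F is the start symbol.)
F → - F'
F' → +
F' → F

Left-factoring transforms A → αβ₁ | αβ₂ into A → αA' and A' → β₁ | β₂
(α is the longest common prefix among the alternatives). Repeat until
no nonterminal has two alternatives with a common prefix.

Round 1: F has alternatives sharing prefix '-'. Introduce F': F → - F'
  Add: F' → +
  Add: F' → F

No remaining common prefixes — done.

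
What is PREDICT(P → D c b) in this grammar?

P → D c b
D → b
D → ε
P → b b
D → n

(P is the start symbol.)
PREDICT(P → D c b) = (FIRST(RHS) \ {ε}) ∪ (FOLLOW(P) if ε ∈ FIRST(RHS), i.e. RHS ⇒* ε)
FIRST(D) = { 'b', 'n', ε }
FIRST(D c b) = { 'b', 'c', 'n' }
ε ∉ FIRST(D c b), so FOLLOW(P) is not added.
PREDICT(P → D c b) = { 'b', 'c', 'n' }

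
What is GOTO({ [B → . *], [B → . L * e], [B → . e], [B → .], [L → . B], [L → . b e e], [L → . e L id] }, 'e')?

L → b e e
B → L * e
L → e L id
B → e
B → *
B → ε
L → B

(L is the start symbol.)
{ [B → . *], [B → . L * e], [B → . e], [B → .], [B → e .], [L → . B], [L → . b e e], [L → . e L id], [L → e . L id] }

GOTO(I, 'e') = CLOSURE({ [A → αX.β] : [A → α.Xβ] ∈ I, X = 'e' })

Items with dot before 'e', with the dot advanced:
  [B → . e] → [B → e .]
  [L → . e L id] → [L → e . L id]
Closure of the advanced items:
  [L → e . L id] has the dot before L: add [L → . b e e], [L → . e L id], [L → . B]
  [L → . B] has the dot before B: add [B → . L * e], [B → . e], [B → . *], [B → .]

GOTO = { [B → . *], [B → . L * e], [B → . e], [B → .], [B → e .], [L → . B], [L → . b e e], [L → . e L id], [L → e . L id] }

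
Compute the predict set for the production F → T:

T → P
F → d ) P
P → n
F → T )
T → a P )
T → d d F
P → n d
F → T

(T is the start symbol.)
{ 'a', 'd', 'n' }

PREDICT(F → T) = (FIRST(RHS) \ {ε}) ∪ (FOLLOW(F) if ε ∈ FIRST(RHS), i.e. RHS ⇒* ε)
FIRST(T) = { 'a', 'd', 'n' }
FIRST(T) = { 'a', 'd', 'n' }
ε ∉ FIRST(T), so FOLLOW(F) is not added.
PREDICT(F → T) = { 'a', 'd', 'n' }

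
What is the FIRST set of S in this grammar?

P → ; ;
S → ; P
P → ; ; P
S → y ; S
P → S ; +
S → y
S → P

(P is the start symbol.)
FIRST sets of the other non-terminals involved (by the same procedure, iterated to a fixed point):
  FIRST(P) = { ';', 'y' }

From S → ; P:
  - ';' is a terminal: add ';' and stop
From S → y ; S:
  - y is a terminal: add 'y' and stop
From S → y:
  - y is a terminal: add 'y' and stop
From S → P:
  - P is a non-terminal: add FIRST(P) \ {ε} = { ';', 'y' }
    P is not nullable, so stop

Collecting: FIRST(S) = { ';', 'y' }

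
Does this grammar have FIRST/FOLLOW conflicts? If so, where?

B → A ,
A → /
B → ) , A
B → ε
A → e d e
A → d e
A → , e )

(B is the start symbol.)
No FIRST/FOLLOW conflicts.

Nullable non-terminals: B.
FIRST sets used below: FIRST(A) = { ',', '/', 'd', 'e' }

B: nullable alternative(s) B → ε; FOLLOW(B) = { $ }
  B → A ,: FIRST \ {ε} = { ',', '/', 'd', 'e' } — disjoint from FOLLOW(B)
  B → ) , A: FIRST \ {ε} = { ')' } — disjoint from FOLLOW(B)
  B → ε: FIRST \ {ε} = { } — this is the only nullable alternative, skip

A has no nullable alternative, so no FIRST/FOLLOW check is needed there.

No FIRST/FOLLOW conflicts found.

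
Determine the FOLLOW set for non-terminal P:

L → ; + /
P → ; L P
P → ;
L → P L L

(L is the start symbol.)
{ ';' }

In P → ; L P: P is at the end; this adds FOLLOW(P) to itself — nothing new
In L → P L L: P is followed by L L, add FIRST(L L) \ {ε} = { ';' }

Taking the union: FOLLOW(P) = { ';' }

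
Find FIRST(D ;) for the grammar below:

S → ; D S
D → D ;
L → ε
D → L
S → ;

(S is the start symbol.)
FIRST sets of the non-terminals involved (from the grammar, by fixed-point iteration):
  FIRST(D) = { ';', ε }

To compute FIRST(D ;), process the symbols left to right:
Symbol D is a non-terminal. Add FIRST(D) \ {ε} = { ';' }
D is nullable (ε ∈ FIRST(D)), continue to the next symbol.
Symbol ; is a terminal. Add ';' and stop.
FIRST(D ;) = { ';' }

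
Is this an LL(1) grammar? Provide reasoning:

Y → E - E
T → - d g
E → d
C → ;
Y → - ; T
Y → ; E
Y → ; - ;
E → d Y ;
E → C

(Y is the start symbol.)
No. Predict set conflict for Y: { ';' }

A grammar is LL(1) if for each non-terminal N with multiple productions, the predict sets of those productions are pairwise disjoint, where PREDICT(N → α) = (FIRST(α) \ {ε}) ∪ (FOLLOW(N) if α ⇒* ε).

Relevant sets:
  FIRST(E) = { ';', 'd' }
  FIRST(C) = { ';' }

For Y:
  PREDICT(Y → E '-' E) = { ';', 'd' }
  PREDICT(Y → '-' ';' T) = { '-' }
  PREDICT(Y → ';' E) = { ';' }
  PREDICT(Y → ';' '-' ';') = { ';' }
For E:
  PREDICT(E → d) = { 'd' }
  PREDICT(E → d Y ';') = { 'd' }
  PREDICT(E → C) = { ';' }
T, C have a single production, so nothing to check there.

Conflict found: Predict set conflict for Y: { ';' }
The grammar is NOT LL(1).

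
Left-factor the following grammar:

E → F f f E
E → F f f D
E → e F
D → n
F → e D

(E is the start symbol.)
E → F f f E'
E' → E
E' → D
E → e F
D → n
F → e D

Left-factoring transforms A → αβ₁ | αβ₂ into A → αA' and A' → β₁ | β₂
(α is the longest common prefix among the alternatives). Repeat until
no nonterminal has two alternatives with a common prefix.

Round 1: E has alternatives sharing prefix 'F f f'. Introduce E': E → F f f E'
  Add: E' → E
  Add: E' → D

No remaining common prefixes — done.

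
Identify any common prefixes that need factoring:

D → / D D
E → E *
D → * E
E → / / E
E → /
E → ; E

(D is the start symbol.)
Left-factoring is needed when two productions for the same non-terminal
share a common prefix on the right-hand side.

Productions for D:
  D → / D D
  D → * E
Productions for E:
  E → E *
  E → / / E
  E → /
  E → ; E

Found common prefix '/' in productions for E

Answer: Yes, E has productions with common prefix '/'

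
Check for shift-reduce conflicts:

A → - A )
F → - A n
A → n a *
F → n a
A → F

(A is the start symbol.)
Yes — I5: [F → n a .] vs [A → n a . *]

A shift-reduce conflict occurs when an LR(0) state has both:
  - a complete (reduce) item [A → α .] (dot at the end), and
  - a shift item [B → β . c γ] (dot before a terminal).

Augment with A' → A and build the canonical LR(0) collection (I0 = CLOSURE({[A' → . A]}), then GOTO on every symbol after a dot until no new states appear). It has 10 states:
  I0: { [A → . - A )], [A → . F], [A → . n a *], [A' → . A], [F → . - A n], [F → . n a] }  — shift
  I1: { [A → - . A )], [A → . - A )], [A → . F], [A → . n a *], [F → - . A n], [F → . - A n], [F → . n a] }  — shift
  I2: { [A' → A .] }  — accept
  I3: { [A → F .] }  — reduce
  I4: { [A → n . a *], [F → n . a] }  — shift
  I5: { [A → n a . *], [F → n a .] }  — shift, reduce
  I6: { [A → n a * .] }  — reduce
  I7: { [A → - A . )], [F → - A . n] }  — shift
  I8: { [A → - A ) .] }  — reduce
  I9: { [F → - A n .] }  — reduce

I5 contains reduce item [F → n a .] and shift item [A → n a . *] — shift-reduce conflict.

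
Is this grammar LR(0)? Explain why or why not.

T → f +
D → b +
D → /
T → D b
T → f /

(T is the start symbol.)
Yes, the grammar is LR(0)

Augment with T' → T and build the canonical LR(0) collection (I0 = CLOSURE({[T' → . T]}), then GOTO on every symbol after a dot until no new states appear). It has 10 states:
  I0: { [D → . /], [D → . b +], [T → . D b], [T → . f +], [T → . f /], [T' → . T] }  — shift
  I1: { [D → / .] }  — reduce
  I2: { [T → D . b] }  — shift
  I3: { [T' → T .] }  — accept
  I4: { [D → b . +] }  — shift
  I5: { [T → f . +], [T → f . /] }  — shift
  I6: { [T → f + .] }  — reduce
  I7: { [T → f / .] }  — reduce
  I8: { [D → b + .] }  — reduce
  I9: { [T → D b .] }  — reduce

Every state is either a pure shift/goto state or contains exactly one complete item and nothing to shift — no conflicts. The grammar is LR(0).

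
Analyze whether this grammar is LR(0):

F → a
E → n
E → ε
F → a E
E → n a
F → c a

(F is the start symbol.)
Augment with F' → F and build the canonical LR(0) collection (I0 = CLOSURE({[F' → . F]}), then GOTO on every symbol after a dot until no new states appear). It has 8 states:
  I0: { [F → . a E], [F → . a], [F → . c a], [F' → . F] }  — shift
  I1: { [F' → F .] }  — accept
  I2: { [E → . n a], [E → . n], [E → .], [F → a . E], [F → a .] }  — shift, 2 reduces
  I3: { [F → c . a] }  — shift
  I4: { [F → c a .] }  — reduce
  I5: { [F → a E .] }  — reduce
  I6: { [E → n . a], [E → n .] }  — shift, reduce
  I7: { [E → n a .] }  — reduce

Conflict in state I2:
  Shift-reduce conflict between [E → .] and [E → . n]
So the grammar is NOT LR(0).

Answer: No. Shift-reduce conflict between [E → .] and [E → . n]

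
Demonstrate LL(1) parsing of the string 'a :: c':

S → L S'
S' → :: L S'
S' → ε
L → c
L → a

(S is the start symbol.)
LL(1) parsing maintains a stack (initially the start symbol over $) and the input. At each step: if the stack top is a terminal, match it against the current input token; if it is a non-terminal N, replace it with the RHS of M[N, lookahead] (the unique production whose predict set contains the lookahead).

Stack is shown with the top on the left.

Stack      Input     Action
---------------------------
S $        a :: c $  output S → L S'
L S' $     a :: c $  output L → a
a S' $     a :: c $  match 'a'
S' $       :: c $    output S' → :: L S'
:: L S' $  :: c $    match '::'
L S' $     c $       output L → c
c S' $     c $       match 'c'
S' $       $         output S' → ε
$          $         accept

The string is accepted.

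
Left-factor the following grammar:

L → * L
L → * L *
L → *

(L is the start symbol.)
Left-factoring transforms A → αβ₁ | αβ₂ into A → αA' and A' → β₁ | β₂
(α is the longest common prefix among the alternatives). Repeat until
no nonterminal has two alternatives with a common prefix.

Round 1: L has alternatives sharing prefix '*'. Introduce L': L → * L'
  Add: L' → L
  Add: L' → L *
  Add: L' → ε

Round 2: L' has alternatives sharing prefix 'L'. Introduce L'': L' → L L''
  Add: L'' → ε
  Add: L'' → *

No remaining common prefixes — done.

Resulting grammar:
L → * L'
L' → L L''
L'' → ε
L'' → *
L' → ε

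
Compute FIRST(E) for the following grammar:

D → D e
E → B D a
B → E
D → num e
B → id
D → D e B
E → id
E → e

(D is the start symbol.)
FIRST sets of the other non-terminals involved (by the same procedure, iterated to a fixed point):
  FIRST(B) = { 'e', 'id' }

From E → B D a:
  - B is a non-terminal: add FIRST(B) \ {ε} = { 'e', 'id' }
    B is not nullable, so stop
From E → id:
  - id is a terminal: add 'id' and stop
From E → e:
  - e is a terminal: add 'e' and stop

Collecting: FIRST(E) = { 'e', 'id' }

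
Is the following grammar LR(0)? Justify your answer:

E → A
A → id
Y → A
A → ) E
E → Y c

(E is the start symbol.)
No. Reduce-reduce conflict: [E → A .] and [Y → A .]

A grammar is LR(0) if no state in the canonical LR(0) collection has:
  - both a shift item (dot before a terminal) and a complete item (shift-reduce conflict), or
  - two or more complete items (reduce-reduce conflict; the accept item [E' → E .] counts as a complete item here).

Augment with E' → E and build the canonical LR(0) collection (I0 = CLOSURE({[E' → . E]}), then GOTO on every symbol after a dot until no new states appear). It has 8 states:
  I0: { [A → . ) E], [A → . id], [E → . A], [E → . Y c], [E' → . E], [Y → . A] }  — shift
  I1: { [A → ) . E], [A → . ) E], [A → . id], [E → . A], [E → . Y c], [Y → . A] }  — shift
  I2: { [E → A .], [Y → A .] }  — 2 reduces
  I3: { [E' → E .] }  — accept
  I4: { [E → Y . c] }  — shift
  I5: { [A → id .] }  — reduce
  I6: { [E → Y c .] }  — reduce
  I7: { [A → ) E .] }  — reduce

Conflict in state I2:
  Reduce-reduce conflict: [E → A .] and [Y → A .]
So the grammar is NOT LR(0).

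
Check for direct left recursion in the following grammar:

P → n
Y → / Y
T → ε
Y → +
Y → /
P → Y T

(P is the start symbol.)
P → n: starts with n
Y → / Y: starts with '/'
T → ε: starts with ε
Y → +: starts with '+'
Y → /: starts with '/'
P → Y T: starts with Y

No direct left recursion found.

Answer: No direct left recursion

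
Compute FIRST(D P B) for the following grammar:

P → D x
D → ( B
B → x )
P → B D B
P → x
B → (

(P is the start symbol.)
FIRST sets of the non-terminals involved (from the grammar, by fixed-point iteration):
  FIRST(D) = { '(' }

To compute FIRST(D P B), process the symbols left to right:
Symbol D is a non-terminal. Add FIRST(D) \ {ε} = { '(' }
D is not nullable (ε ∉ FIRST(D)), so stop here.
FIRST(D P B) = { '(' }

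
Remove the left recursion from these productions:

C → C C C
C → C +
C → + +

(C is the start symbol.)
C is directly left-recursive. The standard transformation for
  A → A α₁ | ... | A α_m | β₁ | ... | β_n
is
  A  → β₁ A' | ... | β_n A'
  A' → α₁ A' | ... | α_m A' | ε

C → + + becomes C → + + C'
C → C C C becomes C' → C C C'
C → C + becomes C' → + C'
Add C' → ε

Resulting grammar:
C → + + C'
C' → C C C'
C' → + C'
C' → ε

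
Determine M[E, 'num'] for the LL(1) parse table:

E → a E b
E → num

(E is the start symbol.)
E → num

To find M[E, 'num'], we find productions for E where 'num' is in the predict set (PREDICT(N → α) = (FIRST(α) \ {ε}) ∪ (FOLLOW(N) if α ⇒* ε)).

E → a E b: PREDICT = { 'a' }
E → num: PREDICT = { 'num' }
  'num' is in predict set, so this production goes in M[E, 'num']

M[E, 'num'] = E → num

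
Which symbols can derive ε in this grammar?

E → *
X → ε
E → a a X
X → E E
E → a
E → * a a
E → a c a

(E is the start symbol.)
A non-terminal is nullable if it can derive ε (the empty string): either it has an ε-production, or it has a production whose right-hand side consists entirely of nullable non-terminals.

ε-productions: X → ε
So X is immediately nullable.
No further non-terminal can be added: every production for the remaining non-terminals contains a terminal or a non-nullable non-terminal.
Nullable = { 'X' }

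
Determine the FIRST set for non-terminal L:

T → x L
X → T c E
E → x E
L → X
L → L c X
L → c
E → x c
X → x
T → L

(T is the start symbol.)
{ 'c', 'x' }

To compute FIRST(L), examine every production with L on the left-hand side, reading each right-hand side left to right until a non-nullable symbol is reached.

FIRST sets of the other non-terminals involved (by the same procedure, iterated to a fixed point):
  FIRST(X) = { 'c', 'x' }

From L → X:
  - X is a non-terminal: add FIRST(X) \ {ε} = { 'c', 'x' }
    X is not nullable, so stop
From L → L c X:
  - L is the symbol being defined: contributes nothing new
    L is not nullable, so stop
From L → c:
  - c is a terminal: add 'c' and stop

Collecting: FIRST(L) = { 'c', 'x' }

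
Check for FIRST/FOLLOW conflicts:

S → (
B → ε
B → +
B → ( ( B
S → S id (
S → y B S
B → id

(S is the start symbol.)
Yes. B → '(' '(' B with FOLLOW(B) on { '(' }

Nullable non-terminals: B.

B: nullable alternative(s) B → ε; FOLLOW(B) = { '(', 'y' }
  B → ε: FIRST \ {ε} = { } — this is the only nullable alternative, skip
  B → +: FIRST \ {ε} = { '+' } — disjoint from FOLLOW(B)
  B → ( ( B: FIRST \ {ε} = { '(' } — overlaps FOLLOW(B) on { '(' }: CONFLICT
  B → id: FIRST \ {ε} = { 'id' } — disjoint from FOLLOW(B)

S has no nullable alternative, so no FIRST/FOLLOW check is needed there.

So the grammar has 1 FIRST/FOLLOW conflict (marked CONFLICT above).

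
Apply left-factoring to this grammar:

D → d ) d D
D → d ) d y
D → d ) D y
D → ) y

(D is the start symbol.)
Left-factoring transforms A → αβ₁ | αβ₂ into A → αA' and A' → β₁ | β₂
(α is the longest common prefix among the alternatives). Repeat until
no nonterminal has two alternatives with a common prefix.

Round 1: D has alternatives sharing prefix 'd )'. Introduce D': D → d ) D'
  Add: D' → d D
  Add: D' → d y
  Add: D' → D y

Round 2: D' has alternatives sharing prefix 'd'. Introduce D'': D' → d D''
  Add: D'' → D
  Add: D'' → y

No remaining common prefixes — done.

Resulting grammar:
D → d ) D'
D' → d D''
D'' → D
D'' → y
D' → D y
D → ) y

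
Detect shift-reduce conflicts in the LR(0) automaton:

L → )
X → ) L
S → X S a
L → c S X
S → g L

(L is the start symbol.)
No shift-reduce conflicts

Augment with L' → L and build the canonical LR(0) collection (I0 = CLOSURE({[L' → . L]}), then GOTO on every symbol after a dot until no new states appear). It has 13 states:
  I0: { [L → . )], [L → . c S X], [L' → . L] }  — shift
  I1: { [L → ) .] }  — reduce
  I2: { [L' → L .] }  — accept
  I3: { [L → c . S X], [S → . X S a], [S → . g L], [X → . ) L] }  — shift
  I4: { [L → . )], [L → . c S X], [X → ) . L] }  — shift
  I5: { [L → c S . X], [X → . ) L] }  — shift
  I6: { [S → . X S a], [S → . g L], [S → X . S a], [X → . ) L] }  — shift
  I7: { [L → . )], [L → . c S X], [S → g . L] }  — shift
  I8: { [S → g L .] }  — reduce
  I9: { [S → X S . a] }  — shift
  I10: { [S → X S a .] }  — reduce
  I11: { [L → c S X .] }  — reduce
  I12: { [X → ) L .] }  — reduce

No state contains both a complete item and a shift item.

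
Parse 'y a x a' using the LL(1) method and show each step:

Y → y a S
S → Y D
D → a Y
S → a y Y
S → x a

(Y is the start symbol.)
Stack is shown with the top on the left.

Stack    Input      Action
--------------------------
Y $      y a x a $  output Y → y a S
y a S $  y a x a $  match 'y'
a S $    a x a $    match 'a'
S $      x a $      output S → x a
x a $    x a $      match 'x'
a $      a $        match 'a'
$        $          accept

The string is accepted.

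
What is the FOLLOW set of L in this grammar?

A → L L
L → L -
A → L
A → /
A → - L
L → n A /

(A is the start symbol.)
To compute FOLLOW(L), find every occurrence of L on a right-hand side N → α L β: add FIRST(β) \ {ε}, and if β is empty or nullable also add FOLLOW(N). Iterate to a fixed point.

In A → L L: L is followed by L, add FIRST(L) \ {ε} = { 'n' }
In A → L L: L is at the end, add FOLLOW(A)
In L → L -: L is followed by '-', add FIRST('-') \ {ε} = { '-' }
In A → L: L is at the end, add FOLLOW(A)
In A → - L: L is at the end, add FOLLOW(A)

The FOLLOW sets referred to above (computed the same way, to a fixed point):
  FOLLOW(A) = { $, '/' }

Taking the union: FOLLOW(L) = { $, '-', '/', 'n' }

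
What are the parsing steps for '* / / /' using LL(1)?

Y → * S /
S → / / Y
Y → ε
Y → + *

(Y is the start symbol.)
LL(1) parsing maintains a stack (initially the start symbol over $) and the input. At each step: if the stack top is a terminal, match it against the current input token; if it is a non-terminal N, replace it with the RHS of M[N, lookahead] (the unique production whose predict set contains the lookahead).

Stack is shown with the top on the left.

Stack      Input      Action
----------------------------
Y $        * / / / $  output Y → * S /
* S / $    * / / / $  match '*'
S / $      / / / $    output S → / / Y
/ / Y / $  / / / $    match '/'
/ Y / $    / / $      match '/'
Y / $      / $        output Y → ε
/ $        / $        match '/'
$          $          accept

The string is accepted.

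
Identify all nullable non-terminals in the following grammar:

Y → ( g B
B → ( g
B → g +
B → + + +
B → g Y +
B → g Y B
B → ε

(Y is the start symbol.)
{ 'B' }

A non-terminal is nullable if it can derive ε (the empty string): either it has an ε-production, or it has a production whose right-hand side consists entirely of nullable non-terminals.

ε-productions: B → ε
So B is immediately nullable.
No further non-terminal can be added: every production for the remaining non-terminals contains a terminal or a non-nullable non-terminal.
Nullable = { 'B' }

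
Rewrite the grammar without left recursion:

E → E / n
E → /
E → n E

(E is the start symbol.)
E is directly left-recursive. The standard transformation for
  A → A α₁ | ... | A α_m | β₁ | ... | β_n
is
  A  → β₁ A' | ... | β_n A'
  A' → α₁ A' | ... | α_m A' | ε

E → / becomes E → / E'
E → n E becomes E → n E E'
E → E / n becomes E' → / n E'
Add E' → ε

Resulting grammar:
E → / E'
E → n E E'
E' → / n E'
E' → ε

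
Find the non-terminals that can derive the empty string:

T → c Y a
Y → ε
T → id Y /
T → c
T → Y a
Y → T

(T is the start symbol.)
{ 'Y' }

ε-productions: Y → ε
So Y is immediately nullable.
No further non-terminal can be added: every production for the remaining non-terminals contains a terminal or a non-nullable non-terminal.
Nullable = { 'Y' }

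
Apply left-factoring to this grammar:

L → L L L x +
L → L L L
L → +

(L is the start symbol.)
L → L L L L'
L' → x +
L' → ε
L → +

Left-factoring transforms A → αβ₁ | αβ₂ into A → αA' and A' → β₁ | β₂
(α is the longest common prefix among the alternatives). Repeat until
no nonterminal has two alternatives with a common prefix.

Round 1: L has alternatives sharing prefix 'L L L'. Introduce L': L → L L L L'
  Add: L' → x +
  Add: L' → ε

No remaining common prefixes — done.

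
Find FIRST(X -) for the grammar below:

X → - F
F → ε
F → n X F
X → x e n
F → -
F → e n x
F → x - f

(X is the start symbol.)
FIRST sets of the non-terminals involved (from the grammar, by fixed-point iteration):
  FIRST(X) = { '-', 'x' }

To compute FIRST(X -), process the symbols left to right:
Symbol X is a non-terminal. Add FIRST(X) \ {ε} = { '-', 'x' }
X is not nullable (ε ∉ FIRST(X)), so stop here.
FIRST(X -) = { '-', 'x' }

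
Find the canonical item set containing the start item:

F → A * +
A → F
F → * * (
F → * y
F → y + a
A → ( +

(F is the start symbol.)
First, augment the grammar with F' → F
I₀ = CLOSURE({ [F' → . F] }):
  [F' → . F] has the dot before F: add [F → . A * +], [F → . * * (], [F → . * y], [F → . y + a]
  [F → . A * +] has the dot before A: add [A → . F], [A → . ( +]
No further items can be added.

I₀ = { [A → . ( +], [A → . F], [F → . * * (], [F → . * y], [F → . A * +], [F → . y + a], [F' → . F] }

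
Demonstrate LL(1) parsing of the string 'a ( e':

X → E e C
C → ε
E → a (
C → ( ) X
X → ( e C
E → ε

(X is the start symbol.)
LL(1) parsing maintains a stack (initially the start symbol over $) and the input. At each step: if the stack top is a terminal, match it against the current input token; if it is a non-terminal N, replace it with the RHS of M[N, lookahead] (the unique production whose predict set contains the lookahead).

Stack is shown with the top on the left.

Stack      Input    Action
--------------------------
X $        a ( e $  output X → E e C
E e C $    a ( e $  output E → a (
a ( e C $  a ( e $  match 'a'
( e C $    ( e $    match '('
e C $      e $      match 'e'
C $        $        output C → ε
$          $        accept

The string is accepted.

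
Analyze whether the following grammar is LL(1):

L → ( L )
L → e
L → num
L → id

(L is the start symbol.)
A grammar is LL(1) if for each non-terminal N with multiple productions, the predict sets of those productions are pairwise disjoint, where PREDICT(N → α) = (FIRST(α) \ {ε}) ∪ (FOLLOW(N) if α ⇒* ε).

For L:
  PREDICT(L → '(' L ')') = { '(' }
  PREDICT(L → e) = { 'e' }
  PREDICT(L → num) = { 'num' }
  PREDICT(L → id) = { 'id' }

All predict sets are disjoint. The grammar IS LL(1).

Answer: Yes, the grammar is LL(1).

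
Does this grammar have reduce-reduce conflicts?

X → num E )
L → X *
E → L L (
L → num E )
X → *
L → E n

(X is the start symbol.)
Yes — I9: [L → num E ) .] vs [X → num E ) .]

A reduce-reduce conflict occurs when an LR(0) state has two complete items [A → α .] and [B → β .] — both call for a reduction, and with no lookahead the parser cannot choose between them.

Augment with X' → X and build the canonical LR(0) collection (I0 = CLOSURE({[X' → . X]}), then GOTO on every symbol after a dot until no new states appear). It has 16 states:
  I0: { [X → . *], [X → . num E )], [X' → . X] }  — shift
  I1: { [X → * .] }  — reduce
  I2: { [X' → X .] }  — accept
  I3: { [E → . L L (], [L → . E n], [L → . X *], [L → . num E )], [X → . *], [X → . num E )], [X → num . E )] }  — shift
  I4: { [L → E . n], [X → num E . )] }  — shift
  I5: { [E → . L L (], [E → L . L (], [L → . E n], [L → . X *], [L → . num E )], [X → . *], [X → . num E )] }  — shift
  I6: { [L → X . *] }  — shift
  I7: { [E → . L L (], [L → . E n], [L → . X *], [L → . num E )], [L → num . E )], [X → . *], [X → . num E )], [X → num . E )] }  — shift
  I8: { [L → E . n], [L → num E . )], [X → num E . )] }  — shift
  I9: { [L → num E ) .], [X → num E ) .] }  — 2 reduces
  I10: { [L → E n .] }  — reduce
  I11: { [L → X * .] }  — reduce
  I12: { [L → E . n] }  — shift
  I13: { [E → . L L (], [E → L . L (], [E → L L . (], [L → . E n], [L → . X *], [L → . num E )], [X → . *], [X → . num E )] }  — shift
  I14: { [E → L L ( .] }  — reduce
  I15: { [X → num E ) .] }  — reduce

I9 contains complete items [L → num E ) .], [X → num E ) .] — reduce-reduce conflict.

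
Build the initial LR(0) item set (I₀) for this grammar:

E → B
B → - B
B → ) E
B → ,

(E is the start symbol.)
{ [B → . ) E], [B → . ,], [B → . - B], [E → . B], [E' → . E] }

First, augment the grammar with E' → E
I₀ = CLOSURE({ [E' → . E] }):
  [E' → . E] has the dot before E: add [E → . B]
  [E → . B] has the dot before B: add [B → . - B], [B → . ) E], [B → . ,]
No further items can be added.

I₀ = { [B → . ) E], [B → . ,], [B → . - B], [E → . B], [E' → . E] }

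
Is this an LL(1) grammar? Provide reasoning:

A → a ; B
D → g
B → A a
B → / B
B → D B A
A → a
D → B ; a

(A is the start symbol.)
A grammar is LL(1) if for each non-terminal N with multiple productions, the predict sets of those productions are pairwise disjoint, where PREDICT(N → α) = (FIRST(α) \ {ε}) ∪ (FOLLOW(N) if α ⇒* ε).

Relevant sets:
  FIRST(B) = { '/', 'a', 'g' }
  FIRST(A) = { 'a' }
  FIRST(D) = { '/', 'a', 'g' }

For A:
  PREDICT(A → a ';' B) = { 'a' }
  PREDICT(A → a) = { 'a' }
For D:
  PREDICT(D → g) = { 'g' }
  PREDICT(D → B ';' a) = { '/', 'a', 'g' }
For B:
  PREDICT(B → A a) = { 'a' }
  PREDICT(B → '/' B) = { '/' }
  PREDICT(B → D B A) = { '/', 'a', 'g' }

Conflict found: Predict set conflict for A: { 'a' }
The grammar is NOT LL(1).

Answer: No. Predict set conflict for A: { 'a' }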